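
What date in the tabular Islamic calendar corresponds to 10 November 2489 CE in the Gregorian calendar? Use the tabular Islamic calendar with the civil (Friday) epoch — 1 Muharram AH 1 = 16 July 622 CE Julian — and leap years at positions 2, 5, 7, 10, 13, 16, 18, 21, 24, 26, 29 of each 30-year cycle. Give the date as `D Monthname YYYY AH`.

16 Sha'ban 1925 AH

Both dates share Julian Day Number 2630463; in the tabular Islamic calendar that is 16 Sha'ban 1925 AH.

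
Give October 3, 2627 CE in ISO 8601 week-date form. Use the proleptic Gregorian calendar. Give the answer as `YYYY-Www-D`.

2627-W40-3

The weekday is Wednesday (ISO weekday 3).
That Wednesday belongs to ISO week 40 of ISO year 2627.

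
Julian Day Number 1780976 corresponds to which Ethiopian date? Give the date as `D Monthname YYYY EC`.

22 Tir 156 EC

The proleptic Gregorian equivalent of JDN 1780976 is 17 January 164.
In the Ethiopian calendar that day is 22 Tir 156 EC.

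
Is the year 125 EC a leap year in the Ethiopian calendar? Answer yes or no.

125 mod 4 = 1; in the Ethiopian calendar a year is leap when year mod 4 = 3, so it is a common year.

no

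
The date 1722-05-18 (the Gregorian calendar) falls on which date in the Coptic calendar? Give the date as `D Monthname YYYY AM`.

12 Pashons 1438 AM

Julian Day Number of the source date = 2350145.
Converting JDN 2350145 to the Coptic calendar gives 12 Pashons 1438 AM.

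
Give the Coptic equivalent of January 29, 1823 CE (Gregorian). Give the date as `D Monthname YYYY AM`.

22 Tobi 1539 AM

Julian Day Number of the source date = 2386925.
Converting JDN 2386925 to the Coptic calendar gives 22 Tobi 1539 AM.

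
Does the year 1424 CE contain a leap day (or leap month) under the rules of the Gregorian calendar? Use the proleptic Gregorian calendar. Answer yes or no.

1424 is divisible by 4 and not by 100, so it is a leap year.

yes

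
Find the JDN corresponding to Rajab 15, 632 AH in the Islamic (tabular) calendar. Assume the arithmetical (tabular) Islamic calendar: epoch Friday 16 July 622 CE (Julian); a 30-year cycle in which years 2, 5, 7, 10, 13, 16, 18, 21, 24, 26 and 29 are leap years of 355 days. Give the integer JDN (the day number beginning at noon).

2172236

Equivalently 12 April 1235 (proleptic Gregorian).
JDN 2451545 is 1 January 2000 CE (Gregorian); the target day is −279309 days from there, so JDN = 2172236.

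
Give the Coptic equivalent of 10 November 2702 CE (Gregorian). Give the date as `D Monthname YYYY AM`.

Both dates share Julian Day Number 2708258; in the Coptic calendar that is 25 Paopi 2419 AM.

25 Paopi 2419 AM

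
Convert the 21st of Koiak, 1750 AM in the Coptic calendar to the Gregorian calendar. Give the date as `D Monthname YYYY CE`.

Both dates share Julian Day Number 2463962; in the Gregorian calendar that is 30 December 2033 CE.

30 December 2033 CE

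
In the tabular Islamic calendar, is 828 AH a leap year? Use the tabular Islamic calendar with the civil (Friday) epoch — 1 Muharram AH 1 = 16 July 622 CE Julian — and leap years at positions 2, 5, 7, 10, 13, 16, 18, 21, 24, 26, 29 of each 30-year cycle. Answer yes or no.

yes

Year 828 AH is year 18 of its 30-year cycle; leap positions are 2, 5, 7, 10, 13, 16, 18, 21, 24, 26, 29, so it is a leap year (355 days).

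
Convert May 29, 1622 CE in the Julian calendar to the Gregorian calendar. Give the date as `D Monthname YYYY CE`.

8 June 1622 CE

For dates in this range the Gregorian date is 10 days ahead of the Julian.
29 May 1622 Julian + 10 days → 8 June 1622 Gregorian.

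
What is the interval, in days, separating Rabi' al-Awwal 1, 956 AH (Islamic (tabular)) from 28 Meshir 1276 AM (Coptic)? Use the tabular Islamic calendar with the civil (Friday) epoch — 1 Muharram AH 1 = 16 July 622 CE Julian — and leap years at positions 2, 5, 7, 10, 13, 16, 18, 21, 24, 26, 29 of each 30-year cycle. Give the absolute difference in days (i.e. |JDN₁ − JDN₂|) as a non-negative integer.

3982

First date → JDN 2286919; second date → JDN 2290901.
The interval is |2286919 − 2290901| = 3982 days.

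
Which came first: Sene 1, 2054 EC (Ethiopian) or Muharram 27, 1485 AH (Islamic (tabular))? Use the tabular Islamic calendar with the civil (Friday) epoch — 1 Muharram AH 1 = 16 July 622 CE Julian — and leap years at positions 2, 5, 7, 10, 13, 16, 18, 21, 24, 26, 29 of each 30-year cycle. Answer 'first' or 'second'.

second

Converting both to JDN: 2474349 vs 2474346; the smaller is the second.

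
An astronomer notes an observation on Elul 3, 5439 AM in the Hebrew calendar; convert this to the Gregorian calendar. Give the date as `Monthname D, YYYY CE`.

Both dates share Julian Day Number 2334525; in the Gregorian calendar that is 11 August 1679 CE.

August 11, 1679 CE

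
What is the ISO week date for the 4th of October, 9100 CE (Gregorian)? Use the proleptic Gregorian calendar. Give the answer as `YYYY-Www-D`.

9100-W40-4

The weekday is Thursday (ISO weekday 4).
That Thursday belongs to ISO week 40 of ISO year 9100.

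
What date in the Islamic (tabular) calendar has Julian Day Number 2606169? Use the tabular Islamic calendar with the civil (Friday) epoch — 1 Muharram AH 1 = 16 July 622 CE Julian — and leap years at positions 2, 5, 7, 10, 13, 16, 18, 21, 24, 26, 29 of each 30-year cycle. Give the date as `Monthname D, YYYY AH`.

Muharram 25, 1857 AH

The Gregorian equivalent of JDN 2606169 is 7 May 2423.
In the tabular Islamic calendar that day is Muharram 25, 1857 AH.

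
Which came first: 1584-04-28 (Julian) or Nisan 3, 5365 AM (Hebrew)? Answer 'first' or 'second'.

first

The two dates have Julian Day Numbers 2299732 and 2307355 respectively.
Since 2299732 < 2307355, the first date comes first.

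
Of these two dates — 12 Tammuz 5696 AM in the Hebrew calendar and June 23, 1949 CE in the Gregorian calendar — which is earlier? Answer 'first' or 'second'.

first

Converting both to JDN: 2428352 vs 2433091; the smaller is the first.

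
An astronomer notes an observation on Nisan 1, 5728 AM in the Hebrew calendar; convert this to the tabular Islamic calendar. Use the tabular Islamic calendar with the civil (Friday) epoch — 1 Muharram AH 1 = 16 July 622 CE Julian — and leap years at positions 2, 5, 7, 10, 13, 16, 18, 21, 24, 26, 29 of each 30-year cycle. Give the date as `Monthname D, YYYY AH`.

Dhu al-Hijjah 30, 1387 AH

The source date corresponds to 30 March 1968 in the Gregorian calendar (JDN 2439946).
That day falls on 30 Dhu al-Hijjah 1387 AH in the tabular Islamic calendar.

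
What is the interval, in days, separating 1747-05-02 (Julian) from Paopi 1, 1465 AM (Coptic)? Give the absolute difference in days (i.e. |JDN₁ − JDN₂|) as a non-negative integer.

515

First date → JDN 2359271; second date → JDN 2359786.
The interval is |2359271 − 2359786| = 515 days.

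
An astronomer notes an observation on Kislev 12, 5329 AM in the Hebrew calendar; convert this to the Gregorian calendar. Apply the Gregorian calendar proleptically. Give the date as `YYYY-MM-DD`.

Julian Day Number of the source date = 2294106.
Converting JDN 2294106 to the Gregorian calendar gives 12 December 1568 CE.

1568-12-12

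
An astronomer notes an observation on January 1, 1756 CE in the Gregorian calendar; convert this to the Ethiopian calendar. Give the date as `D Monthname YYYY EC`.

Julian Day Number of the source date = 2362426.
Converting JDN 2362426 to the Ethiopian calendar gives 24 Tahsas 1748 EC.

24 Tahsas 1748 EC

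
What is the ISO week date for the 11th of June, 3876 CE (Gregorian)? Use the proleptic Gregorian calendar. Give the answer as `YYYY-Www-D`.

The weekday is Sunday (ISO weekday 7).
That Sunday belongs to ISO week 23 of ISO year 3876.

3876-W23-7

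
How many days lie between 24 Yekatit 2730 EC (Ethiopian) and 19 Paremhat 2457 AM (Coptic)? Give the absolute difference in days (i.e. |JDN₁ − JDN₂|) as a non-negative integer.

JDN of the first date = 2721161.
JDN of the second date = 2722282.
|2722282 − 2721161| = 1121.

1121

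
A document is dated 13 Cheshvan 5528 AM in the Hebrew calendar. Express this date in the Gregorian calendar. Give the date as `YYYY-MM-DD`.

1767-11-05

Julian Day Number of the source date = 2366752.
Converting JDN 2366752 to the Gregorian calendar gives 5 November 1767 CE.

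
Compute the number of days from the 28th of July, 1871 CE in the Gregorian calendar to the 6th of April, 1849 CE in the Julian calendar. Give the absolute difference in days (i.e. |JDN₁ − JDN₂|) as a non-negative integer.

First date → JDN 2404637; second date → JDN 2396501.
The interval is |2404637 − 2396501| = 8136 days.

8136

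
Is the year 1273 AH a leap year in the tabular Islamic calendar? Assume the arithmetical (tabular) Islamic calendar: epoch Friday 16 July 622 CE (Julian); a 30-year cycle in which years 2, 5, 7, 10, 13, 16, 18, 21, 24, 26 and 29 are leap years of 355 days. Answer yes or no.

Year 1273 AH is year 13 of its 30-year cycle; leap positions are 2, 5, 7, 10, 13, 16, 18, 21, 24, 26, 29, so it is a leap year (355 days).

yes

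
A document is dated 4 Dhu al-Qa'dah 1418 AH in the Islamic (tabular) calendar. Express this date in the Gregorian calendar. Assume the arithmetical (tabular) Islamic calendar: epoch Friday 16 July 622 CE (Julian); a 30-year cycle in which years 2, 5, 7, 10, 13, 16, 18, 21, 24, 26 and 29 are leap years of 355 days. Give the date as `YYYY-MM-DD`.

Both dates share Julian Day Number 2450876; in the Gregorian calendar that is 3 March 1998 CE.

1998-03-03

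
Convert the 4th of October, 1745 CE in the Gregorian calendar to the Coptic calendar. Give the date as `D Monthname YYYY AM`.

Julian Day Number of the source date = 2358685.
Converting JDN 2358685 to the Coptic calendar gives 26 Thout 1462 AM.

26 Thout 1462 AM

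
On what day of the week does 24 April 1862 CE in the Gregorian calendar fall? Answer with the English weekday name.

Thursday

Since JDN mod 7 = 3 (0 = Monday), the day is Thursday.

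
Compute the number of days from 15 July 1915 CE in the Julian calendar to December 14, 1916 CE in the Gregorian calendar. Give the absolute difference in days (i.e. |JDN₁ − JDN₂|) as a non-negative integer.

First date → JDN 2420707; second date → JDN 2421212.
The interval is |2420707 − 2421212| = 505 days.

505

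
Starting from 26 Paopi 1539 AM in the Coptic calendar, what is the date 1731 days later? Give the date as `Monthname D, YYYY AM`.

Epip 26, 1543 AM

JDN of 26 Paopi 1539 AM = 2386839.
2386839 + 1731 = 2388570.
JDN 2388570 in the Coptic calendar is Epip 26, 1543 AM.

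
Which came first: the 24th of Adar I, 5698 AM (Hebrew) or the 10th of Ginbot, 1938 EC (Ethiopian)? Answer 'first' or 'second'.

Converting both to JDN: 2428955 vs 2431959; the smaller is the first.

first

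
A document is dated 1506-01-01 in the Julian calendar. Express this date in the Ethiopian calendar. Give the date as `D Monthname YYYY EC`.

The source date corresponds to 11 January 1506 in the proleptic Gregorian calendar (JDN 2271125).
That day falls on 6 Tir 1498 EC in the Ethiopian calendar.

6 Tir 1498 EC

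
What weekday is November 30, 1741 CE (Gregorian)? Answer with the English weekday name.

Since JDN mod 7 = 3 (0 = Monday), the day is Thursday.

Thursday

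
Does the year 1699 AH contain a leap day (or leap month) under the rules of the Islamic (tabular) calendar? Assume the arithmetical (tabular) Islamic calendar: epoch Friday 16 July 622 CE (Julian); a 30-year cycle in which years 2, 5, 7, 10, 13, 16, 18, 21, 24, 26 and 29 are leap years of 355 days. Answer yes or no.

Year 1699 AH is year 19 of its 30-year cycle; leap positions are 2, 5, 7, 10, 13, 16, 18, 21, 24, 26, 29, so it is a common year (354 days).

no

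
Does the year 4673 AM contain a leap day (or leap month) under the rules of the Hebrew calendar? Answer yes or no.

Hebrew year 4673 is year 18 of its 19-year Metonic cycle; leap years are at positions 3, 6, 8, 11, 14, 17, 19, so it is a common year (12 months).

no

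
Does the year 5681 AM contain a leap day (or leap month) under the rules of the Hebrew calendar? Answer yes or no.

yes

Hebrew year 5681 is year 19 of its 19-year Metonic cycle; leap years are at positions 3, 6, 8, 11, 14, 17, 19, so it is a leap year (13 months).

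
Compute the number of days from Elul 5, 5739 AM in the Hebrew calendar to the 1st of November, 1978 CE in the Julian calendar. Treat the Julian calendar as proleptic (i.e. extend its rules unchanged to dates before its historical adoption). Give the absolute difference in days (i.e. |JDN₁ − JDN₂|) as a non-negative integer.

First date → JDN 2444114; second date → JDN 2443827.
The interval is |2444114 − 2443827| = 287 days.

287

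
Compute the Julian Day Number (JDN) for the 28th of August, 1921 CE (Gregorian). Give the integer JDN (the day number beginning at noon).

JDN 2400001 is 17 November 1858 CE (Gregorian), MJD 0; the target day is +22929 days from there, so JDN = 2422930.

2422930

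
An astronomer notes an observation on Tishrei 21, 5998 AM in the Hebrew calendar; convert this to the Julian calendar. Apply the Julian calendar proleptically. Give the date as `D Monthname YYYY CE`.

26 September 2237 CE

Julian Day Number of the source date = 2538391.
Converting JDN 2538391 to the Julian calendar gives 26 September 2237 CE.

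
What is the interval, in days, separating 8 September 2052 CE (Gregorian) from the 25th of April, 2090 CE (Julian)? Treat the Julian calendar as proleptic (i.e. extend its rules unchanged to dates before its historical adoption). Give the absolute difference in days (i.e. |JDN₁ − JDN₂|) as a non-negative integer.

First date → JDN 2470789; second date → JDN 2484545.
The interval is |2470789 − 2484545| = 13756 days.

13756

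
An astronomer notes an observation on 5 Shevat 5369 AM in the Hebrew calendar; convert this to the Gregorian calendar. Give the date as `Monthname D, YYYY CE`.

Both dates share Julian Day Number 2308745; in the Gregorian calendar that is 10 January 1609 CE.

January 10, 1609 CE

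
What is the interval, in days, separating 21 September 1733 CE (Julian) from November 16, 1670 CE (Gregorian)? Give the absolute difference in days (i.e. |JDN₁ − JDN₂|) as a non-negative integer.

JDN of the first date = 2354300.
JDN of the second date = 2331335.
|2331335 − 2354300| = 22965.

22965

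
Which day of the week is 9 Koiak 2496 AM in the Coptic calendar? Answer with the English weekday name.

Equivalently 25 December 2779 Gregorian, JDN 2736427.
Since JDN mod 7 = 1 (0 = Monday), the day is Tuesday.

Tuesday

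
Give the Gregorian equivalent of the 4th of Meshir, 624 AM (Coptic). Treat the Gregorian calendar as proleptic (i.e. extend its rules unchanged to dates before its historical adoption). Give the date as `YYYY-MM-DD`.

Julian Day Number of the source date = 2052734.
Converting JDN 2052734 to the Gregorian calendar gives 4 February 908 CE.

0908-02-04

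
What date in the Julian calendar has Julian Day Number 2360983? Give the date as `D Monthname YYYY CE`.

JDN 2360983 is 19 January 1752 in the Gregorian calendar.
In the Julian calendar that day is 8 January 1752 CE.

8 January 1752 CE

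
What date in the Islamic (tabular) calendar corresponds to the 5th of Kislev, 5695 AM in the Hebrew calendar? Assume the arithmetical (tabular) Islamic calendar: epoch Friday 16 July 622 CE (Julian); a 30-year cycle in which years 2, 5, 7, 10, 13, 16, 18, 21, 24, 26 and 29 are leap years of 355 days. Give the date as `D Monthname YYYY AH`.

Both dates share Julian Day Number 2427754; in the tabular Islamic calendar that is 4 Sha'ban 1353 AH.

4 Sha'ban 1353 AH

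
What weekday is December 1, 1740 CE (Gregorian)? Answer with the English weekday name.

2356917 ≡ 3 (mod 7); counting from Monday = 0 gives Thursday.

Thursday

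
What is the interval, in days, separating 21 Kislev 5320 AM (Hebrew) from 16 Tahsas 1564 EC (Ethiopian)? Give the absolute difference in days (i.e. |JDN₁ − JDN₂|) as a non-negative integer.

JDN of the first date = 2290807.
JDN of the second date = 2295212.
|2295212 − 2290807| = 4405.

4405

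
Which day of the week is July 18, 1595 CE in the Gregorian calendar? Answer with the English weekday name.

2303820 ≡ 1 (mod 7); counting from Monday = 0 gives Tuesday.

Tuesday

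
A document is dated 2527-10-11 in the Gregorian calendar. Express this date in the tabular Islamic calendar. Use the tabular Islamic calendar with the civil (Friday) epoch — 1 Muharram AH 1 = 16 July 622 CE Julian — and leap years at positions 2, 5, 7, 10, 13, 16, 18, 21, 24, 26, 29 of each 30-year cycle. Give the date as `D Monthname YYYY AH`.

Julian Day Number of the source date = 2644311.
Converting JDN 2644311 to the tabular Islamic calendar gives 14 Ramadan 1964 AH.

14 Ramadan 1964 AH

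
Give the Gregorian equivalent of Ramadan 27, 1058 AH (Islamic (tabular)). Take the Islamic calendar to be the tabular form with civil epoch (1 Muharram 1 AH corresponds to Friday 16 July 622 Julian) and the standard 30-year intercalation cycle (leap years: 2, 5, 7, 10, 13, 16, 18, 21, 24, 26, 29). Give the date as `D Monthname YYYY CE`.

15 October 1648 CE

Julian Day Number of the source date = 2323268.
Converting JDN 2323268 to the Gregorian calendar gives 15 October 1648 CE.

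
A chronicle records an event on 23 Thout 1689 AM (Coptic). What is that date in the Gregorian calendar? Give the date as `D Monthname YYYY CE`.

3 October 1972 CE

Both dates share Julian Day Number 2441594; in the Gregorian calendar that is 3 October 1972 CE.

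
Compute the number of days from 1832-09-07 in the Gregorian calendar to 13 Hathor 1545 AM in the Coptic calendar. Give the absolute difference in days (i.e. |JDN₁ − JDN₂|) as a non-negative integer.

First date → JDN 2390434; second date → JDN 2389048.
The interval is |2390434 − 2389048| = 1386 days.

1386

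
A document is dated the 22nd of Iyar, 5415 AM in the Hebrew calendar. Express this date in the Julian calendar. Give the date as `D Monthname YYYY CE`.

19 May 1655 CE

Both dates share Julian Day Number 2325685; in the Julian calendar that is 19 May 1655 CE.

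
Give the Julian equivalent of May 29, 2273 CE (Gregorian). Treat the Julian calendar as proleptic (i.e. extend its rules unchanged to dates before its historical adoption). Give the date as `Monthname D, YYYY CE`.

For dates in this range the Gregorian date is 15 days ahead of the Julian.
29 May 2273 Gregorian − 15 days → 14 May 2273 Julian.

May 14, 2273 CE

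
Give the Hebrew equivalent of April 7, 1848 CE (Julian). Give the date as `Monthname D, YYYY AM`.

Both dates share Julian Day Number 2396137; in the Hebrew calendar that is 16 Nisan 5608 AM.

Nisan 16, 5608 AM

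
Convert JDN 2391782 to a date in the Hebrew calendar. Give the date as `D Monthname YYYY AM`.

1 Sivan 5596 AM

JDN 2391782 is 17 May 1836 in the Gregorian calendar.
In the Hebrew calendar that day is 1 Sivan 5596 AM.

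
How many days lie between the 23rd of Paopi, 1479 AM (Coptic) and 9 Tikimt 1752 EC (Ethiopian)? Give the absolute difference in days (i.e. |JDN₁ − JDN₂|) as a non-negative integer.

1109

JDN of the first date = 2364921.
JDN of the second date = 2363812.
|2363812 − 2364921| = 1109.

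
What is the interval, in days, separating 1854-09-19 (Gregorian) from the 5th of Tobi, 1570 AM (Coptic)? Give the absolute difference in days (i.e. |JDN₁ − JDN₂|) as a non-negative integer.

JDN of the first date = 2398481.
JDN of the second date = 2398231.
|2398231 − 2398481| = 250.

250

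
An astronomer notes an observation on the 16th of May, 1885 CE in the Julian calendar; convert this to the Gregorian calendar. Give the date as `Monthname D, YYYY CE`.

May 28, 1885 CE

At this point the Julian calendar is 12 days behind the Gregorian.
16 May 1885 Julian + 12 days → 28 May 1885 Gregorian.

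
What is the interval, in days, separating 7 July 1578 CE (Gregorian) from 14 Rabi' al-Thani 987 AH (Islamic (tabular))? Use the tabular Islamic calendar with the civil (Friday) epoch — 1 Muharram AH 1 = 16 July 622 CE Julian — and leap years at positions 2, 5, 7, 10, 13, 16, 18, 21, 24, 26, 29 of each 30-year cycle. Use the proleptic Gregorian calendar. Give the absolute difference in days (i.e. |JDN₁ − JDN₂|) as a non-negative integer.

JDN of the first date = 2297600.
JDN of the second date = 2297948.
|2297948 − 2297600| = 348.

348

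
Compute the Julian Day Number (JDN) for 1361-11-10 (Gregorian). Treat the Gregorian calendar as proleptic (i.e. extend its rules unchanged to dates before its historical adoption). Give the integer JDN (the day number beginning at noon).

2218469

JDN 2451545 is 1 January 2000 CE (Gregorian); the target day is −233076 days from there, so JDN = 2218469.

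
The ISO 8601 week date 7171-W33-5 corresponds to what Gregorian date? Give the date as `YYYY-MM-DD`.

ISO week 1 of 7171 is the week containing the first Thursday of 7171.
Week 33, day 5 (Friday) lands on 7171-08-20.

7171-08-20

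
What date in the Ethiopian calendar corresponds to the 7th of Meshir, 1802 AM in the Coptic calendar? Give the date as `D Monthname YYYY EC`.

Both dates share Julian Day Number 2483001; in the Ethiopian calendar that is 7 Yekatit 2078 EC.

7 Yekatit 2078 EC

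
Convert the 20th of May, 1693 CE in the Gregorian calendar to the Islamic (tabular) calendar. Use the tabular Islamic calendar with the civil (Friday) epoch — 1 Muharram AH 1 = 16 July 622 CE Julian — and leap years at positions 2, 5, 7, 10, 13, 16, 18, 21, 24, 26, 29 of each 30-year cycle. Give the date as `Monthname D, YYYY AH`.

Ramadan 15, 1104 AH

Julian Day Number of the source date = 2339556.
Converting JDN 2339556 to the tabular Islamic calendar gives 15 Ramadan 1104 AH.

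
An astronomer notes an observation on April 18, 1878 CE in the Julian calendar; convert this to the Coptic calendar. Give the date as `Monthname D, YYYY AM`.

Parmouti 23, 1594 AM

Both dates share Julian Day Number 2407105; in the Coptic calendar that is 23 Parmouti 1594 AM.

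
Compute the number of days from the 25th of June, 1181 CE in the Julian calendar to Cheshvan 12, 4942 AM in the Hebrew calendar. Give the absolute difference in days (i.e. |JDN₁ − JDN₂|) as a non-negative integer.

120

First date → JDN 2152594; second date → JDN 2152714.
The interval is |2152594 − 2152714| = 120 days.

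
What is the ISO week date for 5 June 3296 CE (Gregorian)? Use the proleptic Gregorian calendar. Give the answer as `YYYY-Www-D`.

The weekday is Tuesday (ISO weekday 2).
That Tuesday belongs to ISO week 23 of ISO year 3296.

3296-W23-2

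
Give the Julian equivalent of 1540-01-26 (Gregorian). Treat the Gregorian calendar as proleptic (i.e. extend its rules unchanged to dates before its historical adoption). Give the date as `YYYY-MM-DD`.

For dates in this range the Gregorian date is 10 days ahead of the Julian.
26 January 1540 Gregorian − 10 days → 16 January 1540 Julian.

1540-01-16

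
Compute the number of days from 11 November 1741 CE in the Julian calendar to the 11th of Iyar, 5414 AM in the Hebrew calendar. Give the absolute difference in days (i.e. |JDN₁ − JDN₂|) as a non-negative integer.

First date → JDN 2357273; second date → JDN 2325289.
The interval is |2357273 − 2325289| = 31984 days.

31984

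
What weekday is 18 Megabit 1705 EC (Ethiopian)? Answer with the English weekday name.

Saturday

This is JDN 2346804 (25 March 1713 Gregorian).
JDN 2346804 mod 7 = 5, and JDN 0 was a Monday, so this is a Saturday.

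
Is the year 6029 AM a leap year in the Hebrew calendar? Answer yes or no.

Hebrew year 6029 is year 6 of its 19-year Metonic cycle; leap years are at positions 3, 6, 8, 11, 14, 17, 19, so it is a leap year (13 months).

yes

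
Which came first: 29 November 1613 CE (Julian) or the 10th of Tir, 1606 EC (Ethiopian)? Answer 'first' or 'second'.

first

The two dates have Julian Day Numbers 2310539 and 2310576 respectively.
Since 2310539 < 2310576, the first date comes first.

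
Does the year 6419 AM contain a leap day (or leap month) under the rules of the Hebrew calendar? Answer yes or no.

no

Hebrew year 6419 is year 16 of its 19-year Metonic cycle; leap years are at positions 3, 6, 8, 11, 14, 17, 19, so it is a common year (12 months).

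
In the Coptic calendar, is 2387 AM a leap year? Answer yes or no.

yes

2387 mod 4 = 3; in the Coptic calendar a year is leap when year mod 4 = 3, so it is a leap year.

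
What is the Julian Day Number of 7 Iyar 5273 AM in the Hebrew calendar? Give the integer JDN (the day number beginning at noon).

2273784

Equivalently 23 April 1513 (proleptic Gregorian).
JDN 2299161 is 15 October 1582 CE (Gregorian); the target day is −25377 days from there, so JDN = 2273784.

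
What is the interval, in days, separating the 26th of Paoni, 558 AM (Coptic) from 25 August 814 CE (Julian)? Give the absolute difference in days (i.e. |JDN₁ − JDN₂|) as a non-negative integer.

10161

JDN of the first date = 2028769.
JDN of the second date = 2018608.
|2018608 − 2028769| = 10161.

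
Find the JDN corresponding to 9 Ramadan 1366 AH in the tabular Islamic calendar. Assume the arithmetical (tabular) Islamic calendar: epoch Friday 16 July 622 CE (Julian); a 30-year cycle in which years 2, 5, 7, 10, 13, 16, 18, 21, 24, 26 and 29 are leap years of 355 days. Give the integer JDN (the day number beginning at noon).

2432394

In the Gregorian calendar the same day is 27 July 1947.
JDN 2299161 is 15 October 1582 CE (Gregorian); the target day is +133233 days from there, so JDN = 2432394.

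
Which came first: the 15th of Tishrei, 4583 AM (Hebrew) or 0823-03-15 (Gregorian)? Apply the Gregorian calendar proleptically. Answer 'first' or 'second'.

first

The two dates have Julian Day Numbers 2021570 and 2021728 respectively.
Since 2021570 < 2021728, the first date comes first.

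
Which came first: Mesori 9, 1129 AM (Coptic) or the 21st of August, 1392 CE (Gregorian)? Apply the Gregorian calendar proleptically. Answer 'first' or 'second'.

second

First date → JDN 2237370; second date → JDN 2229711.
JDN 2229711 < JDN 2237370, so the second date is earlier.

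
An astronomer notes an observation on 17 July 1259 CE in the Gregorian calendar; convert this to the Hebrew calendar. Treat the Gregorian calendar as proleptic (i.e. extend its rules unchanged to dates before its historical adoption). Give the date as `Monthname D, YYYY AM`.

Julian Day Number of the source date = 2181098.
Converting JDN 2181098 to the Hebrew calendar gives 17 Tammuz 5019 AM.

Tammuz 17, 5019 AM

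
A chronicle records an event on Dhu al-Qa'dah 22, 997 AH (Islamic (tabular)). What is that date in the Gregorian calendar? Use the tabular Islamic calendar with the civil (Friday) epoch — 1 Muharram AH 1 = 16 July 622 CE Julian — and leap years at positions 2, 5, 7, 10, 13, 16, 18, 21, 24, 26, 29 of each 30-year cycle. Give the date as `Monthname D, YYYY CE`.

Julian Day Number of the source date = 2301705.
Converting JDN 2301705 to the Gregorian calendar gives 2 October 1589 CE.

October 2, 1589 CE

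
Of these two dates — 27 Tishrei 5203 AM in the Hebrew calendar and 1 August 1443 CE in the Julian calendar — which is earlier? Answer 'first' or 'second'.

The two dates have Julian Day Numbers 2248023 and 2248326 respectively.
Since 2248023 < 2248326, the first date comes first.

first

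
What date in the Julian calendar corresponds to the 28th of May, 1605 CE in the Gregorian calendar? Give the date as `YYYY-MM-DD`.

For dates in this range the Gregorian date is 10 days ahead of the Julian.
28 May 1605 Gregorian − 10 days → 18 May 1605 Julian.

1605-05-18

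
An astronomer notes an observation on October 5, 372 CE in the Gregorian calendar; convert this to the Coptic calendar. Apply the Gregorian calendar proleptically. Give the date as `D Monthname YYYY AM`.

Julian Day Number of the source date = 1857208.
Converting JDN 1857208 to the Coptic calendar gives 7 Paopi 89 AM.

7 Paopi 89 AM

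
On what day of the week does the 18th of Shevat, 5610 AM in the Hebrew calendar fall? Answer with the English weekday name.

Equivalently 31 January 1850 Gregorian, JDN 2396789.
JDN 2396789 mod 7 = 3, and JDN 0 was a Monday, so this is a Thursday.

Thursday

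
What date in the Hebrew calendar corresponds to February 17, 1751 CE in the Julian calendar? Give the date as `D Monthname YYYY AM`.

3 Adar 5511 AM

Julian Day Number of the source date = 2360658.
Converting JDN 2360658 to the Hebrew calendar gives 3 Adar 5511 AM.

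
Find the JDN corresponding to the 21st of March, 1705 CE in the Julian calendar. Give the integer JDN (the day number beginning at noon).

Equivalently 1 April 1705 (Gregorian).
JDN 2400001 is 17 November 1858 CE (Gregorian), MJD 0; the target day is −56112 days from there, so JDN = 2343889.

2343889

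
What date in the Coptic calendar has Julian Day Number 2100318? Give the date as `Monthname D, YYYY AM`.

Pashons 16, 754 AM

The proleptic Gregorian equivalent of JDN 2100318 is 17 May 1038.
In the Coptic calendar that day is Pashons 16, 754 AM.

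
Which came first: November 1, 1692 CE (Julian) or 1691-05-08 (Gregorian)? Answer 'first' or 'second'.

second

The two dates have Julian Day Numbers 2339366 and 2338813 respectively.
Since 2338813 < 2339366, the second date comes first.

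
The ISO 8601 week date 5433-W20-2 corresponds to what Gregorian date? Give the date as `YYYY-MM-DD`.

5433-05-14

ISO week 1 of 5433 is the week containing the first Thursday of 5433.
Week 20, day 2 (Tuesday) lands on 5433-05-14.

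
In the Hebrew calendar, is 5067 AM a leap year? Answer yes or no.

no

Hebrew year 5067 is year 13 of its 19-year Metonic cycle; leap years are at positions 3, 6, 8, 11, 14, 17, 19, so it is a common year (12 months).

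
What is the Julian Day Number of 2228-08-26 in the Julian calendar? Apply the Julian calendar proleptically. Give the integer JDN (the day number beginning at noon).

2535073

In the Gregorian calendar the same day is 10 September 2228.
JDN 2299161 is 15 October 1582 CE (Gregorian); the target day is +235912 days from there, so JDN = 2535073.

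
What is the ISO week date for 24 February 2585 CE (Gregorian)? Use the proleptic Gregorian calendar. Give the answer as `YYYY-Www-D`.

2585-W08-4

The weekday is Thursday (ISO weekday 4).
That Thursday belongs to ISO week 8 of ISO year 2585.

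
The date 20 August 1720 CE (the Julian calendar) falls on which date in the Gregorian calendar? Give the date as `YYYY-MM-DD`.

For dates in this range the Gregorian date is 11 days ahead of the Julian.
20 August 1720 Julian + 11 days → 31 August 1720 Gregorian.

1720-08-31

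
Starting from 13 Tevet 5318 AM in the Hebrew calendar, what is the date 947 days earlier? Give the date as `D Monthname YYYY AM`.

11 Iyar 5315 AM

Counting 947 days back from JDN 2290090 reaches JDN 2289143, which is 11 Iyar 5315 AM.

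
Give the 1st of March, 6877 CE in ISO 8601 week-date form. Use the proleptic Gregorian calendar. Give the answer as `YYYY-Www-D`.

The weekday is Monday (ISO weekday 1).
That Monday belongs to ISO week 9 of ISO year 6877.

6877-W09-1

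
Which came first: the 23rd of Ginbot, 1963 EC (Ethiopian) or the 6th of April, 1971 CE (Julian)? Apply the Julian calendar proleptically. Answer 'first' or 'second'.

First date → JDN 2441103; second date → JDN 2441061.
JDN 2441061 < JDN 2441103, so the second date is earlier.

second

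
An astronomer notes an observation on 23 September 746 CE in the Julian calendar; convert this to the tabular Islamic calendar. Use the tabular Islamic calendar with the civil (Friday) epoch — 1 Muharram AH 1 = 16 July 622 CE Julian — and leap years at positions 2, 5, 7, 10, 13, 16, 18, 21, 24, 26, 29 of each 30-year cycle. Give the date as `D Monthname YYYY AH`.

2 Muharram 129 AH

Both dates share Julian Day Number 1993800; in the tabular Islamic calendar that is 2 Muharram 129 AH.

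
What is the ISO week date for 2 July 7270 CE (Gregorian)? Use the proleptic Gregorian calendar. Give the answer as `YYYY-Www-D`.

7270-W27-3

The weekday is Wednesday (ISO weekday 3).
That Wednesday belongs to ISO week 27 of ISO year 7270.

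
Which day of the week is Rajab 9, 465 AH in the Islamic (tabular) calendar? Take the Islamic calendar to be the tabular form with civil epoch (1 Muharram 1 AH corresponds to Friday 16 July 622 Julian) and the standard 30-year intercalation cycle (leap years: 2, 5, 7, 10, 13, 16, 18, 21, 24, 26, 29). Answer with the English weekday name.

Equivalently 27 March 1073 Gregorian, JDN 2113051.
Since JDN mod 7 = 3 (0 = Monday), the day is Thursday.

Thursday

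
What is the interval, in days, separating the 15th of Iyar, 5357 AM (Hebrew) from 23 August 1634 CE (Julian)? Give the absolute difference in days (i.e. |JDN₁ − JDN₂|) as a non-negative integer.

First date → JDN 2304475; second date → JDN 2318111.
The interval is |2304475 − 2318111| = 13636 days.

13636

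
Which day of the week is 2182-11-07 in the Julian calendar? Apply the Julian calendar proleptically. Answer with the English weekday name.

Thursday

This is JDN 2518344 (21 November 2182 Gregorian).
JDN 2518344 mod 7 = 3, and JDN 0 was a Monday, so this is a Thursday.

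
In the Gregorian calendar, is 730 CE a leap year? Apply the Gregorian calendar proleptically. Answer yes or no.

no

730 is not divisible by 4, so it is a common year.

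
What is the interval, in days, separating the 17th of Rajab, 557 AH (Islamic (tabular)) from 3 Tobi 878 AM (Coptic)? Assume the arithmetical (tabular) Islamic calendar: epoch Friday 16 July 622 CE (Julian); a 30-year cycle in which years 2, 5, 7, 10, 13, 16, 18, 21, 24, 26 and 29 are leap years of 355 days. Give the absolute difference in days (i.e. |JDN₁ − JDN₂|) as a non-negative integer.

First date → JDN 2145661; second date → JDN 2145476.
The interval is |2145661 − 2145476| = 185 days.

185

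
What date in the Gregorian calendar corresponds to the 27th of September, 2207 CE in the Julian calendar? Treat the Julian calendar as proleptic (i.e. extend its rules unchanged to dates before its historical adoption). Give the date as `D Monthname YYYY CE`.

For dates in this range the Gregorian date is 15 days ahead of the Julian.
27 September 2207 Julian + 15 days → 12 October 2207 Gregorian.

12 October 2207 CE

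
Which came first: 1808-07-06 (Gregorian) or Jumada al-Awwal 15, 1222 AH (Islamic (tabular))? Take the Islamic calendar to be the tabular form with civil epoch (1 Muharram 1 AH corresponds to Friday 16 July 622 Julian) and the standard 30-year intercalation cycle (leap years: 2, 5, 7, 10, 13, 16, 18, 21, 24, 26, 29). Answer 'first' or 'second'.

second

First date → JDN 2381605; second date → JDN 2381254.
JDN 2381254 < JDN 2381605, so the second date is earlier.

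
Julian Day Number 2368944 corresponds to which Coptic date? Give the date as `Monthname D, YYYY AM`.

Paopi 28, 1490 AM

JDN 2368944 is 5 November 1773 in the Gregorian calendar.
In the Coptic calendar that day is Paopi 28, 1490 AM.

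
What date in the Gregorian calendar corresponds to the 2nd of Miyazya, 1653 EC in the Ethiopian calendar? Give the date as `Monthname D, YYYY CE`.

April 7, 1661 CE

Julian Day Number of the source date = 2327825.
Converting JDN 2327825 to the Gregorian calendar gives 7 April 1661 CE.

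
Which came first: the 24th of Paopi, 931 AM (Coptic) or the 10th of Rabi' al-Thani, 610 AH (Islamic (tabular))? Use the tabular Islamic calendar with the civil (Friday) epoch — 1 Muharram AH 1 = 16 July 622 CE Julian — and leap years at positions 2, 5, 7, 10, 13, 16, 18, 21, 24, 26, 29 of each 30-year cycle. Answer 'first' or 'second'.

Converting both to JDN: 2164765 vs 2164347; the smaller is the second.

second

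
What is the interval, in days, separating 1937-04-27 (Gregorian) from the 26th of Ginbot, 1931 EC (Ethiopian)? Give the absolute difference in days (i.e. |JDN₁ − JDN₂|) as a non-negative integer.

767

First date → JDN 2428651; second date → JDN 2429418.
The interval is |2428651 − 2429418| = 767 days.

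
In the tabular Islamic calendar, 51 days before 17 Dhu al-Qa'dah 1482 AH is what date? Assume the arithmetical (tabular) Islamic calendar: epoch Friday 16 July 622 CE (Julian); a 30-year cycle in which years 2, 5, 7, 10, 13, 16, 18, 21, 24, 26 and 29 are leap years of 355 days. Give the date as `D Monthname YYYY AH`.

Counting 51 days back from JDN 2473568 reaches JDN 2473517, which is 25 Ramadan 1482 AH.

25 Ramadan 1482 AH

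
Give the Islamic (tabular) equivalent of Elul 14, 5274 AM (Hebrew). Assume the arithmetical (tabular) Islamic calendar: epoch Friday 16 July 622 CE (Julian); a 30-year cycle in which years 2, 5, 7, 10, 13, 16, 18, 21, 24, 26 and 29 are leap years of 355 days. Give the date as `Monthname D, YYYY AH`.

Rajab 15, 920 AH

The source date corresponds to 15 September 1514 in the proleptic Gregorian calendar (JDN 2274294).
That day falls on 15 Rajab 920 AH in the tabular Islamic calendar.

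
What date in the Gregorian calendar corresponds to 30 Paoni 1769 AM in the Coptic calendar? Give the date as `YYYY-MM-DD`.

2053-07-07

Both dates share Julian Day Number 2471091; in the Gregorian calendar that is 7 July 2053 CE.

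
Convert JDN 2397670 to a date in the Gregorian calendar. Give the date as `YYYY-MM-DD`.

JDN 2451545 is 1 Jan 2000; 2397670 is −53875 days from there.

1852-06-30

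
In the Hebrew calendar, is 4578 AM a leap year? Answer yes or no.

Hebrew year 4578 is year 18 of its 19-year Metonic cycle; leap years are at positions 3, 6, 8, 11, 14, 17, 19, so it is a common year (12 months).

no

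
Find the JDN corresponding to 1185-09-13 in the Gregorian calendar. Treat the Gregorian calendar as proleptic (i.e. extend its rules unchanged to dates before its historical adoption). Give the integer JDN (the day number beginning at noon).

2154128

JDN 2451545 is 1 January 2000 CE (Gregorian); the target day is −297417 days from there, so JDN = 2154128.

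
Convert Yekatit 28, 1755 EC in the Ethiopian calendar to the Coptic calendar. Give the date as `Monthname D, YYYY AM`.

Both dates share Julian Day Number 2365046; in the Coptic calendar that is 28 Meshir 1479 AM.

Meshir 28, 1479 AM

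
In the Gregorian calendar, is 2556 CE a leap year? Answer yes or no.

2556 is divisible by 4 and not by 100, so it is a leap year.

yes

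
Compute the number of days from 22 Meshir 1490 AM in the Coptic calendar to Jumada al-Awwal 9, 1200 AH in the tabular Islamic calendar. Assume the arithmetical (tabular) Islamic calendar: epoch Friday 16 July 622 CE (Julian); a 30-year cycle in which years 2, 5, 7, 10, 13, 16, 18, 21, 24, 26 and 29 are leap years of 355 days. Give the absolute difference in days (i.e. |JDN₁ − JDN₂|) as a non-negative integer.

4394

First date → JDN 2369058; second date → JDN 2373452.
The interval is |2369058 − 2373452| = 4394 days.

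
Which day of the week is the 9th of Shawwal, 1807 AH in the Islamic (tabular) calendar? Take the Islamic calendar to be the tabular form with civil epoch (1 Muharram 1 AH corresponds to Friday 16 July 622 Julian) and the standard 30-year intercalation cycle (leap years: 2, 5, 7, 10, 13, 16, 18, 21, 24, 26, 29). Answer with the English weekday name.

Wednesday

This is JDN 2588700 (9 July 2375 Gregorian).
Since JDN mod 7 = 2 (0 = Monday), the day is Wednesday.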